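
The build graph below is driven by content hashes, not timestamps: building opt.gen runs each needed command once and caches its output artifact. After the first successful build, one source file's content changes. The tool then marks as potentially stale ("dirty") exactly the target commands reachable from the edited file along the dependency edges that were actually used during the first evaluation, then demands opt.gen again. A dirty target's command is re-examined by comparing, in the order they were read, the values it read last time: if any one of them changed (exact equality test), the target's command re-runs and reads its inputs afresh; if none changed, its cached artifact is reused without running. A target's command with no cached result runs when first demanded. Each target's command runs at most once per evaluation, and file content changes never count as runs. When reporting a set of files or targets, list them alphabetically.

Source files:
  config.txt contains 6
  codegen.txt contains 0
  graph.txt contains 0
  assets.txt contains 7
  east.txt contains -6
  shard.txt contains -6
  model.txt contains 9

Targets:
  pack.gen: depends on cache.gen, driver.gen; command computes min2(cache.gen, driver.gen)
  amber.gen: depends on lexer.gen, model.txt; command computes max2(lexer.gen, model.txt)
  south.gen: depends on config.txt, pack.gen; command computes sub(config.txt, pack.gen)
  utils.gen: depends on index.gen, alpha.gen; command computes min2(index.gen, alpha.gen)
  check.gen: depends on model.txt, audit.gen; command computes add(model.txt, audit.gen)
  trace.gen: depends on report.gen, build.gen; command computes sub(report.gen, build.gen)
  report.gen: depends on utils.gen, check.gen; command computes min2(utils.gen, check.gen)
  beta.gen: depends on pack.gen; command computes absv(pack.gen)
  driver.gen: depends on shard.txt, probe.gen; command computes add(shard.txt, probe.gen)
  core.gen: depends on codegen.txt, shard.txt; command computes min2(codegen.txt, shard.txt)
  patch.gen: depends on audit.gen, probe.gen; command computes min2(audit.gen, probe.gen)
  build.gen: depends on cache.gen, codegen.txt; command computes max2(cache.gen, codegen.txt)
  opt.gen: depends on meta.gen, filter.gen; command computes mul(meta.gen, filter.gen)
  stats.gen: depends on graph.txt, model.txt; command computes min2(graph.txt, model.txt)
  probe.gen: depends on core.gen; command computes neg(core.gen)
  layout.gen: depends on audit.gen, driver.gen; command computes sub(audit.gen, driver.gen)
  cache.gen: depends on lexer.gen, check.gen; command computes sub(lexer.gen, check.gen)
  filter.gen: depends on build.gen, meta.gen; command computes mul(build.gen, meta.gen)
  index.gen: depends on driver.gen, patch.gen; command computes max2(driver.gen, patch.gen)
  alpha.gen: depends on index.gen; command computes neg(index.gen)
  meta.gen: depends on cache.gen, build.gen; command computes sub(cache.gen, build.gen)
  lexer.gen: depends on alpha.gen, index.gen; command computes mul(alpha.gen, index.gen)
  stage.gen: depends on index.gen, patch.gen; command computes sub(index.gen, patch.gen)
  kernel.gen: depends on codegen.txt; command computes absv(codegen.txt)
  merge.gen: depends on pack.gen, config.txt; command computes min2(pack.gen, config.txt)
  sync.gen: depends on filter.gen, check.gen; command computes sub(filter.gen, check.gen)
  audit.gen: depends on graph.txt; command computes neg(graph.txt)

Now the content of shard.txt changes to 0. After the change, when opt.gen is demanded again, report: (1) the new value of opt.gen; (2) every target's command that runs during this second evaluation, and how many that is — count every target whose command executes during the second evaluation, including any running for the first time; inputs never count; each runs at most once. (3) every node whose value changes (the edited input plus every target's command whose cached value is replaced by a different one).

opt.gen now evaluates to 0.
Run set: core.gen, driver.gen, patch.gen, probe.gen (4 run).
Changed values: core.gen, probe.gen, shard.txt.
The important point: at index.gen every value read last time is unchanged, so the dirty flag clears without a run.

Initial pass — values computed on the first demand:
  audit.gen = neg(0) = 0
  check.gen = add(9, 0) = 9
  core.gen = min2(0, -6) = -6
  probe.gen = neg(-6) = 6
  driver.gen = add(-6, 6) = 0
  patch.gen = min2(0, 6) = 0
  index.gen = max2(0, 0) = 0
  alpha.gen = neg(0) = 0
  lexer.gen = mul(0, 0) = 0
  cache.gen = sub(0, 9) = -9
  build.gen = max2(-9, 0) = 0
  meta.gen = sub(-9, 0) = -9
  filter.gen = mul(0, -9) = 0
  opt.gen = mul(-9, 0) = 0

Second demand — change propagation:
  core.gen: re-runs because shard.txt -6->0; new result 0.
  probe.gen: re-runs because core.gen -6->0; new result 0.
  driver.gen: re-runs because shard.txt -6->0; probe.gen 6->0; new result 0 (unchanged).
  patch.gen: re-runs because probe.gen 6->0; new result 0 (unchanged).
  index.gen: re-examined; everything it read last time is the same (driver.gen unchanged, patch.gen unchanged) — cache 0 kept, no run.
  alpha.gen: re-examined; everything it read last time is the same (index.gen unchanged) — cache 0 kept, no run.
  lexer.gen: re-examined; everything it read last time is the same (alpha.gen unchanged, index.gen unchanged) — cache 0 kept, no run.
  cache.gen: re-examined; everything it read last time is the same (lexer.gen unchanged, check.gen unchanged) — cache -9 kept, no run.
  build.gen: re-examined; everything it read last time is the same (cache.gen unchanged, codegen.txt unchanged) — cache 0 kept, no run.
  meta.gen: re-examined; everything it read last time is the same (cache.gen unchanged, build.gen unchanged) — cache -9 kept, no run.
  filter.gen: re-examined; everything it read last time is the same (build.gen unchanged, meta.gen unchanged) — cache 0 kept, no run.
  opt.gen: re-examined; everything it read last time is the same (meta.gen unchanged, filter.gen unchanged) — cache 0 kept, no run.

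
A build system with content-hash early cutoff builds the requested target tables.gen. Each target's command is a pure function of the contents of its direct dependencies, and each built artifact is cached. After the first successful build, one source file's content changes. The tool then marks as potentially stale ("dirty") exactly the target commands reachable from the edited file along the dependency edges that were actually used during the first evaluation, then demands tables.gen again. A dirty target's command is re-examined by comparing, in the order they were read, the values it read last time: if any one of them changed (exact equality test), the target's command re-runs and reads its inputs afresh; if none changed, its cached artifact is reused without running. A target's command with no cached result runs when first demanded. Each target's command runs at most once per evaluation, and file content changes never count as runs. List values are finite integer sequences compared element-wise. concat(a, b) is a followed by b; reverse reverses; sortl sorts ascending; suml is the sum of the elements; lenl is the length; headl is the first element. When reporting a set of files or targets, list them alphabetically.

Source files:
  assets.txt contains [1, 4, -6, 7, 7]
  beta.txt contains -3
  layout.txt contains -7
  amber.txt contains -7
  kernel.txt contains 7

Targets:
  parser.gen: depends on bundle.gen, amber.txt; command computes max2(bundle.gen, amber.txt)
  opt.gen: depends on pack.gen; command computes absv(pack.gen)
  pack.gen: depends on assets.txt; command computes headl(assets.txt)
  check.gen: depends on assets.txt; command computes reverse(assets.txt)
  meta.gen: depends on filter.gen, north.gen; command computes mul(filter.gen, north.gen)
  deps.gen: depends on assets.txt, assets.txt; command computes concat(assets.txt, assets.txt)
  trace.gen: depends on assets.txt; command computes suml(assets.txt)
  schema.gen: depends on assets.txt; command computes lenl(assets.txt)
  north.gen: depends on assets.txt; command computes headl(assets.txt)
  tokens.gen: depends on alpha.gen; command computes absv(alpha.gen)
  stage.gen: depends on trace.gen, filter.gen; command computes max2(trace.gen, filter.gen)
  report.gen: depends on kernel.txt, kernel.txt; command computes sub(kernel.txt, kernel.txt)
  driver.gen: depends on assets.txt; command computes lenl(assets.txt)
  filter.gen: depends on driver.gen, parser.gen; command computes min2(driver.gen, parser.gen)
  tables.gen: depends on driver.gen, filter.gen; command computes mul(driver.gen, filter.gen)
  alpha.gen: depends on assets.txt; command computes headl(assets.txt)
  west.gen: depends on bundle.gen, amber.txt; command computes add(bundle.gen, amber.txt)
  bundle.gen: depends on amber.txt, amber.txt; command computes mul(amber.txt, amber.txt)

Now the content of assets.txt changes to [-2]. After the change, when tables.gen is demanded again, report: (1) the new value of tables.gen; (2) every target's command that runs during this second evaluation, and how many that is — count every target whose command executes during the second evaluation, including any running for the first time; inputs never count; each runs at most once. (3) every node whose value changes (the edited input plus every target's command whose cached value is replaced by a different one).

First evaluation (everything demanded from the output):
  bundle.gen = mul(-7, -7) = 49
  driver.gen = lenl([1, 4, -6, 7, 7]) = 5
  parser.gen = max2(49, -7) = 49
  filter.gen = min2(5, 49) = 5
  tables.gen = mul(5, 5) = 25

Propagation after the edit:
  driver.gen: runs — assets.txt [1, 4, -6, 7, 7]->[-2]; result 1.
  filter.gen: runs — driver.gen 5->1; result 1.
  tables.gen: runs — driver.gen 5->1; filter.gen 5->1; result 1.

New value of tables.gen: 1.
Target commands that run: driver.gen, filter.gen, tables.gen — 3 in total.
Values that change: assets.txt, driver.gen, filter.gen, tables.gen.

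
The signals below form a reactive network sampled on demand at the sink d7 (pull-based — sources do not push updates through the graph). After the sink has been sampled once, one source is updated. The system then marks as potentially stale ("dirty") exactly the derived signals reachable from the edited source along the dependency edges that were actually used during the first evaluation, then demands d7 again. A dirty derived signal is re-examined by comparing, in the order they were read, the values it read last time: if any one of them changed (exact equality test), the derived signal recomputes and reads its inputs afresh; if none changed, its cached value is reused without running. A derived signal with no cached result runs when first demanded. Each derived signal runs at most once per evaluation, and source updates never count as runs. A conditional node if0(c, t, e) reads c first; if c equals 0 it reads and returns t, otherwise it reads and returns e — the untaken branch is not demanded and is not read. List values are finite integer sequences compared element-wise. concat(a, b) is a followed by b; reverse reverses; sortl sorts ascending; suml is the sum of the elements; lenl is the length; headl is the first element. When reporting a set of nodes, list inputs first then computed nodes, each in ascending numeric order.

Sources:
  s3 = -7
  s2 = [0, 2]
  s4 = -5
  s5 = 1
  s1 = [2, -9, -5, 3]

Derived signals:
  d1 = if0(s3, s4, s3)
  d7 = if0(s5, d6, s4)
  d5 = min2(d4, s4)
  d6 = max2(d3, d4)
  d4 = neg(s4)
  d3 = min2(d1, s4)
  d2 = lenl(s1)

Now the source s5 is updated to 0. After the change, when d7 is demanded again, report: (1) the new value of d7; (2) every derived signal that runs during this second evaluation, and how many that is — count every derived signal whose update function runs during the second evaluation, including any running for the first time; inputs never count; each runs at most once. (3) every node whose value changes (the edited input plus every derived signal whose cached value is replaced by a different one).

d7 now evaluates to 5.
Run set: d1, d3, d4, d6, d7 (5 run).
Changed values: s5, d7.
The important point: the flipped condition pulls in fresh nodes; d1, d3, d4, d6 run for the first time.

Initial pass — values computed on the first demand:
  d7 = if0(s5=1 -> else branch s4) = -5

Second demand — change propagation:
  d1: newly demanded (no cache) — executes and yields -7.
  d3: newly demanded (no cache) — executes and yields -7.
  d4: newly demanded (no cache) — executes and yields 5.
  d6: newly demanded (no cache) — executes and yields 5.
  d7: re-runs because s5 1->0; new result 5.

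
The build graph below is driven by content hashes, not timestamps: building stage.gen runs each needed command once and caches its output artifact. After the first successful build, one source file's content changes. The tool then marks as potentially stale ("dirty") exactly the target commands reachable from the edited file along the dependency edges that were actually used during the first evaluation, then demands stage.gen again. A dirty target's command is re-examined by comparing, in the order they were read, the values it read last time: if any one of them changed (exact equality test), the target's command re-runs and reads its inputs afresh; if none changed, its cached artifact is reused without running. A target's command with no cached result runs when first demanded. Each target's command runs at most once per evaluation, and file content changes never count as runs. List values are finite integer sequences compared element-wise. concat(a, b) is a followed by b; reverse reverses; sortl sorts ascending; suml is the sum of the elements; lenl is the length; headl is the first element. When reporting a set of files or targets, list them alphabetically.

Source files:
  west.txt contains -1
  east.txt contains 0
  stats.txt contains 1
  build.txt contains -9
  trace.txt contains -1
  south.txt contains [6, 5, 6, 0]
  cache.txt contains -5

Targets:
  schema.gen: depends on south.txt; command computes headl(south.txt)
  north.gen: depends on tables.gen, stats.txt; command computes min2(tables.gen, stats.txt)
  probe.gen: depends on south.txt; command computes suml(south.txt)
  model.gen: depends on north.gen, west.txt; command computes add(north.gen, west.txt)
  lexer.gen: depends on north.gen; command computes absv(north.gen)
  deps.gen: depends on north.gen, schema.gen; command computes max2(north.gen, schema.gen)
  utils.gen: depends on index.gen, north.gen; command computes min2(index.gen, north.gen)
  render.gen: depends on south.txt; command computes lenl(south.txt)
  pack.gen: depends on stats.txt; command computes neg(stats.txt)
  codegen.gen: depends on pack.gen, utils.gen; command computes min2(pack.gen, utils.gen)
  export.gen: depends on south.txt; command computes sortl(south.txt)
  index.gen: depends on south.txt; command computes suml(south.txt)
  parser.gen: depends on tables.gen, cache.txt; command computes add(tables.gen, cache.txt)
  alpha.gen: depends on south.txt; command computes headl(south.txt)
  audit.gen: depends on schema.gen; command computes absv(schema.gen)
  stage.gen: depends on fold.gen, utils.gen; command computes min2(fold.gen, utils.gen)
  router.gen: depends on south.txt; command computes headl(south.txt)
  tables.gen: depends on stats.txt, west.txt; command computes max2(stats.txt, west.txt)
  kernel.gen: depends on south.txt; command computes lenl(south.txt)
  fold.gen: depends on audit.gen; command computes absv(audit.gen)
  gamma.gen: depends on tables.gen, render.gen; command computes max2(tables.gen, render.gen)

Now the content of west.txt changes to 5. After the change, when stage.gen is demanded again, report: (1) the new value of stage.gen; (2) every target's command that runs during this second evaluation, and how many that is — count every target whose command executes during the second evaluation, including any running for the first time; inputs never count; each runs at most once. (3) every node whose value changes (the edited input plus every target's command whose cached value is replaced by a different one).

stage.gen now evaluates to 1.
Run set: north.gen, tables.gen (2 run).
Changed values: tables.gen, west.txt.
The important point: north.gen recomputes to an identical value, and the output ends up unchanged.

Initial pass — values computed on the first demand:
  index.gen = suml([6, 5, 6, 0]) = 17
  schema.gen = headl([6, 5, 6, 0]) = 6
  audit.gen = absv(6) = 6
  fold.gen = absv(6) = 6
  tables.gen = max2(1, -1) = 1
  north.gen = min2(1, 1) = 1
  utils.gen = min2(17, 1) = 1
  stage.gen = min2(6, 1) = 1

Second demand — change propagation:
  tables.gen: re-runs because west.txt -1->5; new result 5.
  north.gen: re-runs because tables.gen 1->5; new result 1 (unchanged).
  utils.gen: re-examined; everything it read last time is the same (index.gen unchanged, north.gen unchanged) — cache 1 kept, no run.
  stage.gen: re-examined; everything it read last time is the same (fold.gen unchanged, utils.gen unchanged) — cache 1 kept, no run.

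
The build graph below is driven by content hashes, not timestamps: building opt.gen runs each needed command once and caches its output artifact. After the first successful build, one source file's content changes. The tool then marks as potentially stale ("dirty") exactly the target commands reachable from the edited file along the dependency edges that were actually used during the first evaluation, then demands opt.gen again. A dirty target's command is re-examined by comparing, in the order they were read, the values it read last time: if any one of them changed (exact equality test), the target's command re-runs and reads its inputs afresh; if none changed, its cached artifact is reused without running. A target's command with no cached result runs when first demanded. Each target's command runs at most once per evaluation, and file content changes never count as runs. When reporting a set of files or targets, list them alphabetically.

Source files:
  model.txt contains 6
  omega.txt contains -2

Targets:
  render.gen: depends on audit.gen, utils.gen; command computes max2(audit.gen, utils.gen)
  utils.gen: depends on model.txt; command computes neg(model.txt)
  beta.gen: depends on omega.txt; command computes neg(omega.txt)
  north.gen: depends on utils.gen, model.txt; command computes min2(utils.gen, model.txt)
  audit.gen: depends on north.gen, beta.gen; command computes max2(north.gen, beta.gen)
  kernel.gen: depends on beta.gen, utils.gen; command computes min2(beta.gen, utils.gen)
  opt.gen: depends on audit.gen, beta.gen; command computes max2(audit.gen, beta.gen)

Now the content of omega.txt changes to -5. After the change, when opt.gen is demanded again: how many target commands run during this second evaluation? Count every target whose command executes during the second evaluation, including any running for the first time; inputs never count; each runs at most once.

Initial pass — values computed on the first demand:
  beta.gen = neg(-2) = 2
  utils.gen = neg(6) = -6
  north.gen = min2(-6, 6) = -6
  audit.gen = max2(-6, 2) = 2
  opt.gen = max2(2, 2) = 2

Second demand — change propagation:
  beta.gen: re-runs because omega.txt -2->-5; new result 5.
  audit.gen: re-runs because beta.gen 2->5; new result 5.
  opt.gen: re-runs because audit.gen 2->5; beta.gen 2->5; new result 5.

Run set: audit.gen, beta.gen, opt.gen (3 run).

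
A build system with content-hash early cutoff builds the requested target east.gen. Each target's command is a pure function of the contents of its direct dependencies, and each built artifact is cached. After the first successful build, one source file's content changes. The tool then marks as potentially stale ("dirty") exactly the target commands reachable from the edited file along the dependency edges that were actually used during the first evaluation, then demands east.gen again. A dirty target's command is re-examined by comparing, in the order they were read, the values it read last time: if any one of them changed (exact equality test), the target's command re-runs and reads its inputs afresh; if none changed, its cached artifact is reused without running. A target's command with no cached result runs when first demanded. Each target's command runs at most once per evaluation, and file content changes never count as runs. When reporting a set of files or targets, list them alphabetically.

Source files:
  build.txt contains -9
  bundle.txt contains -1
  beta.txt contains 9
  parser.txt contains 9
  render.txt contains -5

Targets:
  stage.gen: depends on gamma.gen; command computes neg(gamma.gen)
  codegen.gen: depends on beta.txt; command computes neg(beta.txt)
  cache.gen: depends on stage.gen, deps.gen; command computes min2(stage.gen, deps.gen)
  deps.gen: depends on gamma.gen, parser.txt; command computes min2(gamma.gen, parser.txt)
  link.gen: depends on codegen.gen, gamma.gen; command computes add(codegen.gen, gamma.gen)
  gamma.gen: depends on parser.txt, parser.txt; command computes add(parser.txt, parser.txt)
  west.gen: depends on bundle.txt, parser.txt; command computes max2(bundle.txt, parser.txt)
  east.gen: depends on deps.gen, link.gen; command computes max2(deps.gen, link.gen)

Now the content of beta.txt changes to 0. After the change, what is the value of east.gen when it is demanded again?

First evaluation (everything demanded from the output):
  codegen.gen = neg(9) = -9
  gamma.gen = add(9, 9) = 18
  deps.gen = min2(18, 9) = 9
  link.gen = add(-9, 18) = 9
  east.gen = max2(9, 9) = 9

Propagation after the edit:
  codegen.gen: runs — beta.txt 9->0; result 0.
  link.gen: runs — codegen.gen -9->0; result 18.
  east.gen: runs — link.gen 9->18; result 18.

New value of east.gen: 18.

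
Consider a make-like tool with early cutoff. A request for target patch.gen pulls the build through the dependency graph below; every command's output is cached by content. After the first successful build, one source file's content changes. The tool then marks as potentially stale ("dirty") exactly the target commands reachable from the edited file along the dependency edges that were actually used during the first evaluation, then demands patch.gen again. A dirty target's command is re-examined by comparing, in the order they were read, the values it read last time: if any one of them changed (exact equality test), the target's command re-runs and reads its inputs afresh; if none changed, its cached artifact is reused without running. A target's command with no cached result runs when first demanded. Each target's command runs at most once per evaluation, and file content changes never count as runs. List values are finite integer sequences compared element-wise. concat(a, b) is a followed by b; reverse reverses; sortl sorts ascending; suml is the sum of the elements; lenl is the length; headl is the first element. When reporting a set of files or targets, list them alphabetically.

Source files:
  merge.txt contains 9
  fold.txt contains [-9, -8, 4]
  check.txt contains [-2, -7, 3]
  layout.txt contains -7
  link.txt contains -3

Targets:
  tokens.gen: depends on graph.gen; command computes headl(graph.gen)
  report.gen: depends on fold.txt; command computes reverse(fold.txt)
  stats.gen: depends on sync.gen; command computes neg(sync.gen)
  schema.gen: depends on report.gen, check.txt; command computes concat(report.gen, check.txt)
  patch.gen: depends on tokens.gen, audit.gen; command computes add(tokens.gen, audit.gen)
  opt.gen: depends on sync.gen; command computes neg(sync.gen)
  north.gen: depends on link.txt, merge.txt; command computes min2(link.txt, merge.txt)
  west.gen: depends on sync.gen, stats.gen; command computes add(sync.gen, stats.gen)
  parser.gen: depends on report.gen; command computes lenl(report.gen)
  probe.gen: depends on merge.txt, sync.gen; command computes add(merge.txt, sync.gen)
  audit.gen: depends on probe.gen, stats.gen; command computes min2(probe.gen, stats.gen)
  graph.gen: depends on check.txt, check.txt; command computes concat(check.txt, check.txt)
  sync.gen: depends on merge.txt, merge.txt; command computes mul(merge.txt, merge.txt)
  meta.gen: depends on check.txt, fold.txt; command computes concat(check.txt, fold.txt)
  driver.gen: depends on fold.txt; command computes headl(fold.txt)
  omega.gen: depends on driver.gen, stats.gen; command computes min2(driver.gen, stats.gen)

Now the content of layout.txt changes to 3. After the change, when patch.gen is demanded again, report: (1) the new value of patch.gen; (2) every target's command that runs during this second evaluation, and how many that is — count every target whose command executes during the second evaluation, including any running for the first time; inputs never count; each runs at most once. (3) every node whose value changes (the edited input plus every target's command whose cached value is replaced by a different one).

First demand of the output computes:
  graph.gen = concat([-2, -7, 3], [-2, -7, 3]) = [-2, -7, 3, -2, -7, 3]
  sync.gen = mul(9, 9) = 81
  probe.gen = add(9, 81) = 90
  stats.gen = neg(81) = -81
  audit.gen = min2(90, -81) = -81
  tokens.gen = headl([-2, -7, 3, -2, -7, 3]) = -2
  patch.gen = add(-2, -81) = -83

After the edit, cleaning proceeds:
  no node depends on layout.txt at all; the second demand re-runs nothing.

Note the shortcut — nothing in the graph depends on layout.txt at all, so no recomputation happens.

Demanding patch.gen again yields -83.
0 target commands run: none.
The nodes whose values change: layout.txt.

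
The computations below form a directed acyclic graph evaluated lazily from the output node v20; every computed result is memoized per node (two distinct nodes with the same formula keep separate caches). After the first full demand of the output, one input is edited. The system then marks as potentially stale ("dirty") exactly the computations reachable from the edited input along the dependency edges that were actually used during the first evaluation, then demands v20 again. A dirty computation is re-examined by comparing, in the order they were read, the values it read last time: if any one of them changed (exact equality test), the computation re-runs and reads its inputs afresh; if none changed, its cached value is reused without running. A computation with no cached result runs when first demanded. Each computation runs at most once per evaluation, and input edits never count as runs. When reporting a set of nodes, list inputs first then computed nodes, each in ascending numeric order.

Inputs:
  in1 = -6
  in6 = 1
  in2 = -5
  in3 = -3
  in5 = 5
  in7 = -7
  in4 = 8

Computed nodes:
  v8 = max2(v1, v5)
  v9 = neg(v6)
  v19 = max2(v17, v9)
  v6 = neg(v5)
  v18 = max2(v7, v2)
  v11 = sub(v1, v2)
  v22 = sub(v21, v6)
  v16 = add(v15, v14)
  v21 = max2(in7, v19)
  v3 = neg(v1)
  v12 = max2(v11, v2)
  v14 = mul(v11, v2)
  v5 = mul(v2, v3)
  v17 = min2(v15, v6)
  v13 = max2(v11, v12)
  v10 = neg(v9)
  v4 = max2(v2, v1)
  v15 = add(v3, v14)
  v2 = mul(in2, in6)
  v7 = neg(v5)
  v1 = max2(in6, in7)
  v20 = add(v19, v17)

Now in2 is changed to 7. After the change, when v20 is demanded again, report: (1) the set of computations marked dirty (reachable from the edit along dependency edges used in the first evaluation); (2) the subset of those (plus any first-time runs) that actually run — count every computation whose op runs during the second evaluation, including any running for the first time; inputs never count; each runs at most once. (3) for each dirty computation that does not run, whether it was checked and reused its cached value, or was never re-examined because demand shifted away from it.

The edit dirties: v2, v5, v6, v9, v11, v14, v15, v17, v19, v20.
10 computations run: v2, v5, v6, v9, v11, v14, v15, v17, v19, v20.
No dirty computation escaped a run.

First demand of the output computes:
  v1 = max2(1, -7) = 1
  v2 = mul(-5, 1) = -5
  v3 = neg(1) = -1
  v5 = mul(-5, -1) = 5
  v6 = neg(5) = -5
  v9 = neg(-5) = 5
  v11 = sub(1, -5) = 6
  v14 = mul(6, -5) = -30
  v15 = add(-1, -30) = -31
  v17 = min2(-31, -5) = -31
  v19 = max2(-31, 5) = 5
  v20 = add(5, -31) = -26

After the edit, cleaning proceeds:
  v2: a read changed (in2 -5->7) — executes, giving 7.
  v5: a read changed (v2 -5->7) — executes, giving -7.
  v6: a read changed (v5 5->-7) — executes, giving 7.
  v9: a read changed (v6 -5->7) — executes, giving -7.
  v11: a read changed (v2 -5->7) — executes, giving -6.
  v14: a read changed (v11 6->-6; v2 -5->7) — executes, giving -42.
  v15: a read changed (v14 -30->-42) — executes, giving -43.
  v17: a read changed (v15 -31->-43; v6 -5->7) — executes, giving -43.
  v19: a read changed (v17 -31->-43; v9 5->-7) — executes, giving -7.
  v20: a read changed (v19 5->-7; v17 -31->-43) — executes, giving -50.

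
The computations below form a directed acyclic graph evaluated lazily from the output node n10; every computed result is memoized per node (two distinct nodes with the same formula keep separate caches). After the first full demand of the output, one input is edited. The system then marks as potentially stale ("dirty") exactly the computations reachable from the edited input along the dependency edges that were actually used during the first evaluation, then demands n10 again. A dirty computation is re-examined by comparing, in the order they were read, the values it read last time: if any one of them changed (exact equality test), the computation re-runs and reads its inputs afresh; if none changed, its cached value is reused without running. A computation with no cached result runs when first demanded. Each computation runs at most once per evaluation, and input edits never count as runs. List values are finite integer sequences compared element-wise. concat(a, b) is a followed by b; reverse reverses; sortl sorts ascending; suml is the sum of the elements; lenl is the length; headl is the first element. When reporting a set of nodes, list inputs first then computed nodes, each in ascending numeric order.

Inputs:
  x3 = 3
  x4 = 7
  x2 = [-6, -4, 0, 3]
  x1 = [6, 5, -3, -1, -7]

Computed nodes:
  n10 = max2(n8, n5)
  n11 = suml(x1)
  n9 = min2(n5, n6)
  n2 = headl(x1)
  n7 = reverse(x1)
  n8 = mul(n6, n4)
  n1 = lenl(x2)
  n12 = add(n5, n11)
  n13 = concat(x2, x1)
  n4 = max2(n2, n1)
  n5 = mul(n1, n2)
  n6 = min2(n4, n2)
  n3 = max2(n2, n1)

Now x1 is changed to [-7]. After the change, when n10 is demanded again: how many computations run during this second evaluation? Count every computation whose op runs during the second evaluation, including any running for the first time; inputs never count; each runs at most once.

6 computations run: n2, n4, n5, n6, n8, n10.

First demand of the output computes:
  n1 = lenl([-6, -4, 0, 3]) = 4
  n2 = headl([6, 5, -3, -1, -7]) = 6
  n4 = max2(6, 4) = 6
  n5 = mul(4, 6) = 24
  n6 = min2(6, 6) = 6
  n8 = mul(6, 6) = 36
  n10 = max2(36, 24) = 36

After the edit, cleaning proceeds:
  n2: a read changed (x1 [6, 5, -3, -1, -7]->[-7]) — executes, giving -7.
  n4: a read changed (n2 6->-7) — executes, giving 4.
  n5: a read changed (n2 6->-7) — executes, giving -28.
  n6: a read changed (n4 6->4; n2 6->-7) — executes, giving -7.
  n8: a read changed (n6 6->-7; n4 6->4) — executes, giving -28.
  n10: a read changed (n8 36->-28; n5 24->-28) — executes, giving -28.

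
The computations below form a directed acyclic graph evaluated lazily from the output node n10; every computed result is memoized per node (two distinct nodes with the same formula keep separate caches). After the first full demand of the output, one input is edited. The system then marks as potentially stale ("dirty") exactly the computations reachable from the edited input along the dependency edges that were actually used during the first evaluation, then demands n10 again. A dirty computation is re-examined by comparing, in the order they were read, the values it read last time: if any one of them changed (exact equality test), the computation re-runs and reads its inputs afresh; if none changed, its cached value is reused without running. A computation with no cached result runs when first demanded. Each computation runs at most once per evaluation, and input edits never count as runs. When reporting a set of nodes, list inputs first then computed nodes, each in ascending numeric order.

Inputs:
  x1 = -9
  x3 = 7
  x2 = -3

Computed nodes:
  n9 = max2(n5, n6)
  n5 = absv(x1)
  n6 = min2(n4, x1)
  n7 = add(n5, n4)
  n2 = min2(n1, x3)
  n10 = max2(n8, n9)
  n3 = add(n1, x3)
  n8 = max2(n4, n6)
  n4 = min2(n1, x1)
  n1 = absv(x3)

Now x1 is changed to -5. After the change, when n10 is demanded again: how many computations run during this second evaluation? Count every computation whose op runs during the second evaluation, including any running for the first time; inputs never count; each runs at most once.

6 computations run: n4, n5, n6, n8, n9, n10.

First demand of the output computes:
  n1 = absv(7) = 7
  n4 = min2(7, -9) = -9
  n5 = absv(-9) = 9
  n6 = min2(-9, -9) = -9
  n8 = max2(-9, -9) = -9
  n9 = max2(9, -9) = 9
  n10 = max2(-9, 9) = 9

After the edit, cleaning proceeds:
  n4: a read changed (x1 -9->-5) — executes, giving -5.
  n5: a read changed (x1 -9->-5) — executes, giving 5.
  n6: a read changed (n4 -9->-5; x1 -9->-5) — executes, giving -5.
  n8: a read changed (n4 -9->-5; n6 -9->-5) — executes, giving -5.
  n9: a read changed (n5 9->5; n6 -9->-5) — executes, giving 5.
  n10: a read changed (n8 -9->-5; n9 9->5) — executes, giving 5.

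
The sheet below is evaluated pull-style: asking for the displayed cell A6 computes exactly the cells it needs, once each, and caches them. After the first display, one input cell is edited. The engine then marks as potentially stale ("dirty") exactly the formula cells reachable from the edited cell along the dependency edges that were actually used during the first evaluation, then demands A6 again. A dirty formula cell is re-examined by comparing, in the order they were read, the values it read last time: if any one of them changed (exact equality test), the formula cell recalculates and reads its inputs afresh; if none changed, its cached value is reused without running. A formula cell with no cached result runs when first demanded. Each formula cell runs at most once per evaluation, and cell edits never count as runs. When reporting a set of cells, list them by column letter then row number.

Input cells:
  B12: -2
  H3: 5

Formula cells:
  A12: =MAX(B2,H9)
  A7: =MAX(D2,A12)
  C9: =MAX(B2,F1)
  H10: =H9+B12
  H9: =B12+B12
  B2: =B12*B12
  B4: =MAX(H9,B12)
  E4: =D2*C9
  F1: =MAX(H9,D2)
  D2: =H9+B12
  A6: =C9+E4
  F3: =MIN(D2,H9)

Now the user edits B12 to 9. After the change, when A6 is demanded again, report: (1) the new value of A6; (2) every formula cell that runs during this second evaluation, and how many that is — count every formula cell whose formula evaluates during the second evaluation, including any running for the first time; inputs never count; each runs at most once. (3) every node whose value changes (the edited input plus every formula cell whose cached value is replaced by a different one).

Demanding A6 again yields 2268.
7 formula cells run: A6, B2, C9, D2, E4, F1, H9.
The nodes whose values change: A6, B2, B12, C9, D2, E4, F1, H9.

First demand of the output computes:
  B2 = -2 * -2 = 4
  H9 = -2 + -2 = -4
  D2 = -4 + -2 = -6
  F1 = MAX(-4, -6) = -4
  C9 = MAX(4, -4) = 4
  E4 = -6 * 4 = -24
  A6 = 4 + -24 = -20

After the edit, cleaning proceeds:
  B2: a read changed (B12 -2->9; B12 -2->9) — executes, giving 81.
  H9: a read changed (B12 -2->9; B12 -2->9) — executes, giving 18.
  D2: a read changed (H9 -4->18; B12 -2->9) — executes, giving 27.
  F1: a read changed (H9 -4->18; D2 -6->27) — executes, giving 27.
  C9: a read changed (B2 4->81; F1 -4->27) — executes, giving 81.
  E4: a read changed (D2 -6->27; C9 4->81) — executes, giving 2187.
  A6: a read changed (C9 4->81; E4 -24->2187) — executes, giving 2268.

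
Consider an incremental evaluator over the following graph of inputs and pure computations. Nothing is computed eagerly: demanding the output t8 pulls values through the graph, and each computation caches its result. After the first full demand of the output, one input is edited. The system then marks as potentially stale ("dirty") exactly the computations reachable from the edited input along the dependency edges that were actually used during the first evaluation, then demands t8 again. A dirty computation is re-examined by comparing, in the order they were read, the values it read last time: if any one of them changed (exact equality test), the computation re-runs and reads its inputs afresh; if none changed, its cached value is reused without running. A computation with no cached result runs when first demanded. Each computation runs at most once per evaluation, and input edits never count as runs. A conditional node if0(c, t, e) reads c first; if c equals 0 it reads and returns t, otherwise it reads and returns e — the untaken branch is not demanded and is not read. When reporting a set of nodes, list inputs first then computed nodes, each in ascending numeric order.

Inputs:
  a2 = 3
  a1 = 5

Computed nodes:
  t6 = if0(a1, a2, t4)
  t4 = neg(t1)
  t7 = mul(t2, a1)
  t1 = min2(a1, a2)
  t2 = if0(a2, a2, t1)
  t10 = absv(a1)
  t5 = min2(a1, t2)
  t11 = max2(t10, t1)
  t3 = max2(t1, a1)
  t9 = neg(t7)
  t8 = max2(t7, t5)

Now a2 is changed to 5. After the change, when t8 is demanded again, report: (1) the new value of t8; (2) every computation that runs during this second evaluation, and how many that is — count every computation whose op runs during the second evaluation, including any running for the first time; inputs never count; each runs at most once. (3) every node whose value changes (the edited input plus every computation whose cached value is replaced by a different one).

Initial pass — values computed on the first demand:
  t1 = min2(5, 3) = 3
  t2 = if0(a2=3 -> else branch t1) = 3
  t5 = min2(5, 3) = 3
  t7 = mul(3, 5) = 15
  t8 = max2(15, 3) = 15

Second demand — change propagation:
  t1: re-runs because a2 3->5; new result 5.
  t2: re-runs because a2 3->5; t1 3->5; new result 5.
  t5: re-runs because t2 3->5; new result 5.
  t7: re-runs because t2 3->5; new result 25.
  t8: re-runs because t7 15->25; t5 3->5; new result 25.

t8 now evaluates to 25.
Run set: t1, t2, t5, t7, t8 (5 run).
Changed values: a2, t1, t2, t5, t7, t8.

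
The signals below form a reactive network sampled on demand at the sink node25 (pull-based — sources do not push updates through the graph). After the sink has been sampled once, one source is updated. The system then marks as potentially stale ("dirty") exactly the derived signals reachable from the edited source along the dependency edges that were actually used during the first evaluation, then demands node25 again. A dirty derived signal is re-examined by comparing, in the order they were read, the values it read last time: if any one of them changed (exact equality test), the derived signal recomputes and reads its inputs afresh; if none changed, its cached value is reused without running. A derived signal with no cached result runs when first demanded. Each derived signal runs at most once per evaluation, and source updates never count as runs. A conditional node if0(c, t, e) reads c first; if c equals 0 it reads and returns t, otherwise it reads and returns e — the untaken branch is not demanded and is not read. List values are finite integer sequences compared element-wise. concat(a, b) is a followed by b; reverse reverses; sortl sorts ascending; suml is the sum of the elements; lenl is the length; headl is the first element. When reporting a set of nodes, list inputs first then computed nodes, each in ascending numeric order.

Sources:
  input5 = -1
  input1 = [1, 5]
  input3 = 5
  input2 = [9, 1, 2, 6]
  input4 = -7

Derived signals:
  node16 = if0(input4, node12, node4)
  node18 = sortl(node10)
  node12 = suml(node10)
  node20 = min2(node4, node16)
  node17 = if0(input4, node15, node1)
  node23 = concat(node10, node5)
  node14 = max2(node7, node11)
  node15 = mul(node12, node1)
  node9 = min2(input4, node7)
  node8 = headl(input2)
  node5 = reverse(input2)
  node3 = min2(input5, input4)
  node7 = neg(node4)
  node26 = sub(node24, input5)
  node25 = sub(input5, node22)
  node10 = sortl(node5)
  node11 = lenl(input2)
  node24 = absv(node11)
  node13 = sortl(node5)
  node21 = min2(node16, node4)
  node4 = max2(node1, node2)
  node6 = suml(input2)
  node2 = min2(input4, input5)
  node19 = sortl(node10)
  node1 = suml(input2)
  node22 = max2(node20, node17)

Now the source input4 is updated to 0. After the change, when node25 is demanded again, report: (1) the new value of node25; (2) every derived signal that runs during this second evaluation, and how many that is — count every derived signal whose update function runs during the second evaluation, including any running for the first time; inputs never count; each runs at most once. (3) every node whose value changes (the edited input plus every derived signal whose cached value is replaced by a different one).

Initial pass — values computed on the first demand:
  node1 = suml([9, 1, 2, 6]) = 18
  node2 = min2(-7, -1) = -7
  node4 = max2(18, -7) = 18
  node16 = if0(input4=-7 -> else branch node4) = 18
  node17 = if0(input4=-7 -> else branch node1) = 18
  node20 = min2(18, 18) = 18
  node22 = max2(18, 18) = 18
  node25 = sub(-1, 18) = -19

Second demand — change propagation:
  node2: re-runs because input4 -7->0; new result -1.
  node4: re-runs because node2 -7->-1; new result 18 (unchanged).
  node5: newly demanded (no cache) — executes and yields [6, 2, 1, 9].
  node10: newly demanded (no cache) — executes and yields [1, 2, 6, 9].
  node12: newly demanded (no cache) — executes and yields 18.
  node15: newly demanded (no cache) — executes and yields 324.
  node16: re-runs because input4 -7->0; new result 18 (unchanged).
  node17: re-runs because input4 -7->0; new result 324.
  node20: re-examined; everything it read last time is the same (node4 unchanged, node16 unchanged) — cache 18 kept, no run.
  node22: re-runs because node17 18->324; new result 324.
  node25: re-runs because node22 18->324; new result -325.

The important point: the flipped condition pulls in fresh nodes; node5, node10, node12, node15 run for the first time.

node25 now evaluates to -325.
Run set: node2, node4, node5, node10, node12, node15, node16, node17, node22, node25 (10 run).
Changed values: input4, node2, node17, node22, node25.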